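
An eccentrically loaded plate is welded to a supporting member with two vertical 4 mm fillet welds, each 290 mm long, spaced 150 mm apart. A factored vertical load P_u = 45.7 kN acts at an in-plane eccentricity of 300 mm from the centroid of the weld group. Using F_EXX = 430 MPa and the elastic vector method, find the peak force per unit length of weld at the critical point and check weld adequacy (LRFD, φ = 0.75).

f_max ≈ 349 N/mm; adequate

Total weld length L_w = 580 mm. Treat welds as unit-width lines.
Polar moment about centroid: J = 2[d³/12 + d(b/2)²] = 2[290³/12 + 290×75²] = 7327000 mm³.
Direct shear f_v = P/L_w = 45.7×10³ / 580 = 78.79 N/mm (vertical).
Torsion M = P·e = 45.7×10³ × 300 = 13710000 N·mm.
Critical point at (x, y) = (75, 145) from centroid. f_tx = M·y/J = 271.3 N/mm; f_ty = M·x/J = 140.3 N/mm.
Resultant f_max = √[f_tx² + (f_v + f_ty)²] = √[271.3² + (78.79 + 140.3)²] = 348.7 N/mm.
Capacity per unit length: φr_n = 0.75 × 0.6 × 430 × (0.707 × 4) = 547.2 N/mm.
348.7 ≤ 547.2 → adequate.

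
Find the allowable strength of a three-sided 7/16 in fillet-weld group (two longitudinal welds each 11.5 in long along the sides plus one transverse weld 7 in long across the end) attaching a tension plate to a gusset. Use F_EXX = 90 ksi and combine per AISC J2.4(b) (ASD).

R_n/Ω ≈ 251 kips

t_e = 0.707 × 0.4375 = 0.3093 in.
R_nwl = 0.6 × 90 × 0.3093 × 23 = 384.2 kips (longitudinal, 2 welds).
R_nwt = 0.6 × 90 × 0.3093 × 7 = 116.9 kips (transverse, base value).
(i) R_nwl + R_nwt = 501.1 kips; (ii) 0.85 R_nwl + 1.5 R_nwt = 501.9 kips.
R_n = max = 501.9 kips [governs: (ii)]; R_n/Ω = 251 kips.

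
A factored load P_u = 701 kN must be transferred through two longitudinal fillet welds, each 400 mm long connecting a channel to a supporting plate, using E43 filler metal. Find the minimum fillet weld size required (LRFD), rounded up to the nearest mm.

w = 7 mm

E43XX → F_EXX = 430 MPa.
Total weld length L = 800 mm.
Required throat t_e = P_u / (φ × 0.6 F_EXX × L) = 701 / (0.75 × 0.6 × 430 × 800 × 10⁻³) = 4.528 mm.
Required leg w = t_e / 0.707 = 6.405 mm → use 7 mm.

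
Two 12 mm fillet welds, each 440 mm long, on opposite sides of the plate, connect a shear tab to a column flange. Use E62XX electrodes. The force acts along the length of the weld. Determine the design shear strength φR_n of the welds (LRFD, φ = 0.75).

E62XX → F_EXX = 620 MPa.
Effective throat t_e = 0.707 × 12 = 8.484 mm.
Total length L = 880 mm; A_we = 8.484 × 880 = 7466 mm².
F_nw = 0.6 F_EXX = 0.6 × 620 = 372 MPa.
φR_n = 0.75 × 372 × 7466 × 10⁻³ = 2083 kN.

φR_n ≈ 2080 kN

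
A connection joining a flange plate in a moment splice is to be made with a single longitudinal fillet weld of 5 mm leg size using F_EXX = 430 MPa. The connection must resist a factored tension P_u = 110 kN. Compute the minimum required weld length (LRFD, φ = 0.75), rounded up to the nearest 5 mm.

Throat t_e = 0.707 × 5 = 3.535 mm.
φr_n = 0.75 × 0.6 × 430 × 3.535 × 10⁻³ = 0.684 kN/mm.
L_req = P_u / φr_n = 110 / 0.684 = 160.8 mm total.
Round up → use L = 165 mm.

L = 165 mm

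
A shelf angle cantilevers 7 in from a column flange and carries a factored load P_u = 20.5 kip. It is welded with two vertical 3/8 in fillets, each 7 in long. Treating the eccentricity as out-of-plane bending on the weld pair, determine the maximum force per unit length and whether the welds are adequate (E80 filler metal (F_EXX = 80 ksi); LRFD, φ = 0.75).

f_max ≈ 8.91 kip/in; adequate

L_w = 2 × 7 = 14 in; section modulus (unit throat) S = 2 × L²/6 = 16.33 in².
Direct shear f_v = P/L_w = 20.5/14 = 1.464 kip/in.
Moment M = P × e = 20.5 × 7 = 143.5 kip·in; bending f_b = M/S = 8.786 kip/in.
f_max = √(f_v² + f_b²) = √(1.464² + 8.786²) = 8.907 kip/in.
φr_n = 0.75 × 0.6 × 80 × (0.707 × 0.375) = 9.544 kip/in → adequate.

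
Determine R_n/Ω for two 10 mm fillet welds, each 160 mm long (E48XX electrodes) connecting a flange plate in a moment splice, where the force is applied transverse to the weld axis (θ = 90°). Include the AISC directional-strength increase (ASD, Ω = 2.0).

R_n/Ω ≈ 489 kN

E48XX → F_EXX = 480 MPa.
t_e = 0.707 × 10 = 7.07 mm; A_we = 7.07 × 320 = 2262 mm².
Directional factor: 1.0 + 0.5 sin^1.5(90°) = 1.5.
F_nw = 0.6 × 480 × 1.5 = 432 MPa.
R_n/Ω = (432 × 2262) / 2.0 × 10⁻³ = 488.7 kN.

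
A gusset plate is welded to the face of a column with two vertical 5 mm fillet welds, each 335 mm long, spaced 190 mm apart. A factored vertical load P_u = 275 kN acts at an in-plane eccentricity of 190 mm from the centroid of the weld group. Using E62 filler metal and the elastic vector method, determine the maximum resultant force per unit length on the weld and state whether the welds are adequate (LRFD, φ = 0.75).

f_max ≈ 1080 N/mm; NOT adequate

E62XX → F_EXX = 620 MPa.
Total weld length L_w = 670 mm. Treat welds as unit-width lines.
Polar moment about centroid: J = 2[d³/12 + d(b/2)²] = 2[335³/12 + 335×95²] = 12310000 mm³.
Direct shear f_v = P/L_w = 275×10³ / 670 = 410.4 N/mm (vertical).
Torsion M = P·e = 275×10³ × 190 = 52250000 N·mm.
Critical point at (x, y) = (95, 167.5) from centroid. f_tx = M·y/J = 710.8 N/mm; f_ty = M·x/J = 403.1 N/mm.
Resultant f_max = √[f_tx² + (f_v + f_ty)²] = √[710.8² + (410.4 + 403.1)²] = 1080 N/mm.
Capacity per unit length: φr_n = 0.75 × 0.6 × 620 × (0.707 × 5) = 986.3 N/mm.
1080 > 986.3 → NOT adequate.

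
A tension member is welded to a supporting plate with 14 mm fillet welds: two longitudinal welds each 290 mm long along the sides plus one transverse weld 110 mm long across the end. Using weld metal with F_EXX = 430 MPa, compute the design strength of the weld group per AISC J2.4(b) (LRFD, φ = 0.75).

φR_n ≈ 1320 kN

t_e = 0.707 × 14 = 9.898 mm.
R_nwl = 0.6 × 430 × 9.898 × 580 × 10⁻³ = 1481 kN (longitudinal, 2 welds).
R_nwt = 0.6 × 430 × 9.898 × 110 × 10⁻³ = 280.9 kN (transverse, base value).
(i) R_nwl + R_nwt = 1762 kN; (ii) 0.85 R_nwl + 1.5 R_nwt = 1680 kN.
R_n = max = 1762 kN [governs: (i)]; φR_n = 1322 kN.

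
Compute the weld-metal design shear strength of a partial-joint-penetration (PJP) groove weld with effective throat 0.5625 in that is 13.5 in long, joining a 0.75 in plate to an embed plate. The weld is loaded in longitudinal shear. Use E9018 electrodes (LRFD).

E90XX → F_EXX = 90 ksi.
Effective throat (given) t_e = 0.5625 in.
A_we = 0.5625 × 13.5 = 7.594 in².
F_nw = 0.6 F_EXX = 54 ksi.
φR_n = 0.75 × 54 × 7.594 = 307.5 kip.

φR_n ≈ 308 kip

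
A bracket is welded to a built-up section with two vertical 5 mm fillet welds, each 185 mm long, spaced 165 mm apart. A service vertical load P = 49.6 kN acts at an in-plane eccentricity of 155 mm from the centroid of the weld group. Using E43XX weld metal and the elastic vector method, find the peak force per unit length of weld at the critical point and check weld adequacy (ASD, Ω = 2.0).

E43XX → F_EXX = 430 MPa.
Total weld length L_w = 370 mm. Treat welds as unit-width lines.
Polar moment about centroid: J = 2[d³/12 + d(b/2)²] = 2[185³/12 + 185×82.5²] = 3574000 mm³.
Direct shear f_v = P/L_w = 49.6×10³ / 370 = 134.1 N/mm (vertical).
Torsion M = P·e = 49.6×10³ × 155 = 7688000 N·mm.
Critical point at (x, y) = (82.5, 92.5) from centroid. f_tx = M·y/J = 199 N/mm; f_ty = M·x/J = 177.5 N/mm.
Resultant f_max = √[f_tx² + (f_v + f_ty)²] = √[199² + (134.1 + 177.5)²] = 369.7 N/mm.
Capacity per unit length: r_n/Ω = (1/2.0) × 0.6 × 430 × (0.707 × 5) = 456 N/mm.
369.7 ≤ 456 → adequate.

f_max ≈ 370 N/mm; adequate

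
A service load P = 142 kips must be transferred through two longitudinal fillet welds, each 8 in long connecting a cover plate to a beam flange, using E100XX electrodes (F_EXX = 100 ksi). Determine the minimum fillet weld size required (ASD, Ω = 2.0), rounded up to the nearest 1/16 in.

w = 7/16 in

Total weld length L = 16 in.
Required throat t_e = P × Ω / (0.6 F_EXX × L) = 142 × 2.0 / (0.6 × 100 × 16) = 0.2958 in.
Required leg w = t_e / 0.707 = 0.4184 in → use 7/16 in.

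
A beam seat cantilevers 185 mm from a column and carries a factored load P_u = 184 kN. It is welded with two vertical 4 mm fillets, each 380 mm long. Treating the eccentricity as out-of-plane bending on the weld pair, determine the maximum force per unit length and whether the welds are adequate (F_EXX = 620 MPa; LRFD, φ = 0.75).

L_w = 2 × 380 = 760 mm; section modulus (unit throat) S = 2 × L²/6 = 48130 mm².
Direct shear f_v = P/L_w = 184×10³/760 = 242.1 N/mm.
Moment M = P × e = 184×10³ × 185 = 34040000 N·mm; bending f_b = M/S = 707.2 N/mm.
f_max = √(f_v² + f_b²) = √(242.1² + 707.2²) = 747.5 N/mm.
φr_n = 0.75 × 0.6 × 620 × (0.707 × 4) = 789 N/mm → adequate.

f_max ≈ 747 N/mm; adequate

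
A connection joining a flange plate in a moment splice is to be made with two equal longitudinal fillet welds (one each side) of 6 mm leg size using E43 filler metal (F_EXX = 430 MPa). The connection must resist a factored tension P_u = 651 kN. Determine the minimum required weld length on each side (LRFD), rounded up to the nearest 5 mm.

L = 400 mm on each side

Throat t_e = 0.707 × 6 = 4.242 mm.
φr_n = 0.75 × 0.6 × 430 × 4.242 × 10⁻³ = 0.8208 kN/mm.
L_req = P_u / φr_n = 651 / 0.8208 = 793.1 mm total.
Per side: 793.1 / 2 = 396.6 mm.
Round up → use L = 400 mm on each side.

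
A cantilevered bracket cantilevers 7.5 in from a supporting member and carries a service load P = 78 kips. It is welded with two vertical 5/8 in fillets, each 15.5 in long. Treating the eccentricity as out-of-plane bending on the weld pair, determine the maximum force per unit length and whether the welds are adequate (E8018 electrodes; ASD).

f_max ≈ 7.73 kip/in; adequate

E80XX → F_EXX = 80 ksi.
L_w = 2 × 15.5 = 31 in; section modulus (unit throat) S = 2 × L²/6 = 80.08 in².
Direct shear f_v = P/L_w = 78/31 = 2.516 kip/in.
Moment M = P × e = 78 × 7.5 = 585 kip·in; bending f_b = M/S = 7.305 kip/in.
f_max = √(f_v² + f_b²) = √(2.516² + 7.305²) = 7.726 kip/in.
r_n/Ω = (1/2.0) × 0.6 × 80 × (0.707 × 0.625) = 10.6 kip/in → adequate.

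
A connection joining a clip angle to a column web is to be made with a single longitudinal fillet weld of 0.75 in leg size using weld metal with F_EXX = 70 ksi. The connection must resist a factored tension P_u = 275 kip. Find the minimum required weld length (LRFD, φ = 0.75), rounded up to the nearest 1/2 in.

L = 16.5 in

Throat t_e = 0.707 × 0.75 = 0.5302 in.
φr_n = 0.75 × 0.6 × 70 × 0.5302 = 16.7 kip/in.
L_req = P_u / φr_n = 275 / 16.7 = 16.46 in total.
Round up → use L = 16.5 in.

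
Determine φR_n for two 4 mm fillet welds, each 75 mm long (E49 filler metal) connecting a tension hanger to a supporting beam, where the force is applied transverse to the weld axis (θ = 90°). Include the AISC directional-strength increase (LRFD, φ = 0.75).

E49XX → F_EXX = 490 MPa.
t_e = 0.707 × 4 = 2.828 mm; A_we = 2.828 × 150 = 424.2 mm².
Directional factor: 1.0 + 0.5 sin^1.5(90°) = 1.5.
F_nw = 0.6 × 490 × 1.5 = 441 MPa.
φR_n = 0.75 × 441 × 424.2 × 10⁻³ = 140.3 kN.

φR_n ≈ 140 kN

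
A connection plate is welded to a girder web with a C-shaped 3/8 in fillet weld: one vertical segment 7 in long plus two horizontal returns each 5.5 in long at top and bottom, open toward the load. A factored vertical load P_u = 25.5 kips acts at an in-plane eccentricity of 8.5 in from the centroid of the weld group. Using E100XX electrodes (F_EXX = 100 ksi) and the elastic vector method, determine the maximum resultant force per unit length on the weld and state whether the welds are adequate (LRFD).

f_max ≈ 6.15 kip/in; adequate

Total weld length L_w = 18 in. Treat welds as unit-width lines.
Centroid: x̄ = 2×5.5×2.75 / 18 = 1.681 in from the vertical weld.
Polar moment about centroid: J = I_x + I_y = [7³/12 + 2×5.5×3.5²] + [7×1.681² + 2(5.5³/12 + 5.5×1.069²)] = 223.4 in³.
Direct shear f_v = P/L_w = 25.5 / 18 = 1.417 kip/in (vertical).
Torsion M = P·e = 25.5 × 8.5 = 216.75 kip·in.
Critical point at (x, y) = (3.819, 3.5) from centroid. f_tx = M·y/J = 3.396 kip/in; f_ty = M·x/J = 3.706 kip/in.
Resultant f_max = √[f_tx² + (f_v + f_ty)²] = √[3.396² + (1.417 + 3.706)²] = 6.145 kip/in.
Capacity per unit length: φr_n = 0.75 × 0.6 × 100 × (0.707 × 0.375) = 11.93 kip/in.
6.145 ≤ 11.93 → adequate.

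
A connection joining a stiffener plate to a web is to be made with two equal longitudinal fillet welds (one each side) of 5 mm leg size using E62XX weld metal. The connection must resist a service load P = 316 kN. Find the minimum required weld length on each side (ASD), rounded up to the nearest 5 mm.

L = 245 mm on each side

E62XX → F_EXX = 620 MPa.
Throat t_e = 0.707 × 5 = 3.535 mm.
r_n/Ω = (0.6 × 620 × 3.535) / 2.0 = 657.5 N/mm = 0.6575 kN/mm.
L_req = P / (r_n/Ω) = 316 / 0.6575 = 480.6 mm total.
Per side: 480.6 / 2 = 240.3 mm.
Round up → use L = 245 mm on each side.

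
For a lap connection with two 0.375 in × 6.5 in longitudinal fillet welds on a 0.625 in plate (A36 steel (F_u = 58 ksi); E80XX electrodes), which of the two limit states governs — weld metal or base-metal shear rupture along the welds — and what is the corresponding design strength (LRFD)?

E80XX → F_EXX = 80 ksi.
t_e = 0.707 × 0.375 = 0.2651 in; L = 13 in.
Weld metal: φR_n = 0.75 × 0.6 × 80 × 0.2651 × 13 = 124.1 kip.
Base metal (shear rupture): φR_n = 0.75 × 0.6 × 58 × 0.625 × 13 = 212.1 kip.
Governing: weld metal.

φR_n ≈ 124 kip (weld metal governs)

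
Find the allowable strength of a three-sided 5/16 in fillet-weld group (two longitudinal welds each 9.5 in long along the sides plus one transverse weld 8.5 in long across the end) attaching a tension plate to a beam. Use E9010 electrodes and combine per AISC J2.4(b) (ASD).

R_n/Ω ≈ 172 kip

E90XX → F_EXX = 90 ksi.
t_e = 0.707 × 0.3125 = 0.2209 in.
R_nwl = 0.6 × 90 × 0.2209 × 19 = 226.7 kip (longitudinal, 2 welds).
R_nwt = 0.6 × 90 × 0.2209 × 8.5 = 101.4 kip (transverse, base value).
(i) R_nwl + R_nwt = 328.1 kip; (ii) 0.85 R_nwl + 1.5 R_nwt = 344.8 kip.
R_n = max = 344.8 kip [governs: (ii)]; R_n/Ω = 172.4 kip.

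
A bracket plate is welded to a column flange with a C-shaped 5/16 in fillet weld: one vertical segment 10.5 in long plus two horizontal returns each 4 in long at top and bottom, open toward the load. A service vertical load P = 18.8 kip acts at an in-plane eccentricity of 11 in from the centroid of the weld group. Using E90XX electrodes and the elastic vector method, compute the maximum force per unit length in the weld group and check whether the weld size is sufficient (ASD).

f_max ≈ 4.27 kip/in; adequate

E90XX → F_EXX = 90 ksi.
Total weld length L_w = 18.5 in. Treat welds as unit-width lines.
Centroid: x̄ = 2×4×2 / 18.5 = 0.8649 in from the vertical weld.
Polar moment about centroid: J = I_x + I_y = [10.5³/12 + 2×4×5.25²] + [10.5×0.8649² + 2(4³/12 + 4×1.135²)] = 345.8 in³.
Direct shear f_v = P/L_w = 18.8 / 18.5 = 1.016 kip/in (vertical).
Torsion M = P·e = 18.8 × 11 = 206.8 kip·in.
Critical point at (x, y) = (3.135, 5.25) from centroid. f_tx = M·y/J = 3.14 kip/in; f_ty = M·x/J = 1.875 kip/in.
Resultant f_max = √[f_tx² + (f_v + f_ty)²] = √[3.14² + (1.016 + 1.875)²] = 4.268 kip/in.
Capacity per unit length: r_n/Ω = (1/2.0) × 0.6 × 90 × (0.707 × 0.3125) = 5.965 kip/in.
4.268 ≤ 5.965 → adequate.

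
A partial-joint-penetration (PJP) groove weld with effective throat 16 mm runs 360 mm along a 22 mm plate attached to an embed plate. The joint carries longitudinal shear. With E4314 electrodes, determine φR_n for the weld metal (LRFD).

φR_n ≈ 1110 kN

E43XX → F_EXX = 430 MPa.
Effective throat (given) t_e = 16 mm.
A_we = 16 × 360 = 5760 mm².
F_nw = 0.6 F_EXX = 258 MPa.
φR_n = 0.75 × 258 × 5760 × 10⁻³ = 1115 kN.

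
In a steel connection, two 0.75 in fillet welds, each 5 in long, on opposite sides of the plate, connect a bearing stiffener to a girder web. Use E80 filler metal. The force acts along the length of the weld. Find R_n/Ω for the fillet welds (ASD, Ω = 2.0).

R_n/Ω ≈ 127 kip

E80XX → F_EXX = 80 ksi.
Effective throat t_e = 0.707 × 0.75 = 0.5302 in.
Total length L = 10 in; A_we = 0.5302 × 10 = 5.303 in².
F_nw = 0.6 F_EXX = 0.6 × 80 = 48 ksi.
R_n = 48 × 5.303 = 254.5 kip; R_n/Ω = 254.5/2.0 = 127.3 kip.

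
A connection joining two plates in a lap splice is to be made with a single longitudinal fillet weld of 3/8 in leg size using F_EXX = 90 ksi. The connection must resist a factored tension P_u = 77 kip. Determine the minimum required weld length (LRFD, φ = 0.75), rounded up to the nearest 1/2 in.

Throat t_e = 0.707 × 0.375 = 0.2651 in.
φr_n = 0.75 × 0.6 × 90 × 0.2651 = 10.74 kip/in.
L_req = P_u / φr_n = 77 / 10.74 = 7.171 in total.
Round up → use L = 7.5 in.

L = 7.5 in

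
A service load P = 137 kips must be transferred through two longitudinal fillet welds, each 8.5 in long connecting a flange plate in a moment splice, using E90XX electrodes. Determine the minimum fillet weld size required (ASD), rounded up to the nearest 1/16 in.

E90XX → F_EXX = 90 ksi.
Total weld length L = 17 in.
Required throat t_e = P × Ω / (0.6 F_EXX × L) = 137 × 2.0 / (0.6 × 90 × 17) = 0.2985 in.
Required leg w = t_e / 0.707 = 0.4222 in → use 7/16 in.

w = 7/16 in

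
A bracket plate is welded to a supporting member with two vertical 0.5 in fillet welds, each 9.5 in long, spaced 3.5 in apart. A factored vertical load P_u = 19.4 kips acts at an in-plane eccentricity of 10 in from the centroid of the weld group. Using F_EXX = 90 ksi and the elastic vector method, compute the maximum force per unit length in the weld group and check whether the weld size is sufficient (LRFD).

Total weld length L_w = 19 in. Treat welds as unit-width lines.
Polar moment about centroid: J = 2[d³/12 + d(b/2)²] = 2[9.5³/12 + 9.5×1.75²] = 201.1 in³.
Direct shear f_v = P/L_w = 19.4 / 19 = 1.021 kip/in (vertical).
Torsion M = P·e = 19.4 × 10 = 194 kip·in.
Critical point at (x, y) = (1.75, 4.75) from centroid. f_tx = M·y/J = 4.583 kip/in; f_ty = M·x/J = 1.688 kip/in.
Resultant f_max = √[f_tx² + (f_v + f_ty)²] = √[4.583² + (1.021 + 1.688)²] = 5.324 kip/in.
Capacity per unit length: φr_n = 0.75 × 0.6 × 90 × (0.707 × 0.5) = 14.32 kip/in.
5.324 ≤ 14.32 → adequate.

f_max ≈ 5.32 kip/in; adequate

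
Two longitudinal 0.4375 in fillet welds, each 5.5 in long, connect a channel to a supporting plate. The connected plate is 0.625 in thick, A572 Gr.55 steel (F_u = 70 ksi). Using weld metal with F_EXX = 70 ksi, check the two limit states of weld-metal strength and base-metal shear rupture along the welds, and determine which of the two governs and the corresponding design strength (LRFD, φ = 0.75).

t_e = 0.707 × 0.4375 = 0.3093 in; L = 11 in.
Weld metal: φR_n = 0.75 × 0.6 × 70 × 0.3093 × 11 = 107.2 kip.
Base metal (shear rupture): φR_n = 0.75 × 0.6 × 70 × 0.625 × 11 = 216.6 kip.
Governing: weld metal.

φR_n ≈ 107 kip (weld metal governs)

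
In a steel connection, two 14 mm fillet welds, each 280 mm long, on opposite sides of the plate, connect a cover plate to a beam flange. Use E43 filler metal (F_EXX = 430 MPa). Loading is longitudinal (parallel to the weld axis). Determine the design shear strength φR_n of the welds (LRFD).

Effective throat t_e = 0.707 × 14 = 9.898 mm.
Total length L = 560 mm; A_we = 9.898 × 560 = 5543 mm².
F_nw = 0.6 F_EXX = 0.6 × 430 = 258 MPa.
φR_n = 0.75 × 258 × 5543 × 10⁻³ = 1073 kN.

φR_n ≈ 1070 kN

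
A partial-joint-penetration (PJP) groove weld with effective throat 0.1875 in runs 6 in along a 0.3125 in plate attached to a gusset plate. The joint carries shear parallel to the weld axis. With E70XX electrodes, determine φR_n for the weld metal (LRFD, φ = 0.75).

E70XX → F_EXX = 70 ksi.
Effective throat (given) t_e = 0.1875 in.
A_we = 0.1875 × 6 = 1.125 in².
F_nw = 0.6 F_EXX = 42 ksi.
φR_n = 0.75 × 42 × 1.125 = 35.44 kips.

φR_n ≈ 35.4 kips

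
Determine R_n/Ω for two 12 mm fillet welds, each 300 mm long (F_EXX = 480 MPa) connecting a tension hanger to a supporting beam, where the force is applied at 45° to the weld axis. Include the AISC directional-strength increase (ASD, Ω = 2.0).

R_n/Ω ≈ 951 kN

t_e = 0.707 × 12 = 8.484 mm; A_we = 8.484 × 600 = 5090 mm².
Directional factor: 1.0 + 0.5 sin^1.5(45°) = 1.297.
F_nw = 0.6 × 480 × 1.297 = 373.6 MPa.
R_n/Ω = (373.6 × 5090) / 2.0 × 10⁻³ = 950.9 kN.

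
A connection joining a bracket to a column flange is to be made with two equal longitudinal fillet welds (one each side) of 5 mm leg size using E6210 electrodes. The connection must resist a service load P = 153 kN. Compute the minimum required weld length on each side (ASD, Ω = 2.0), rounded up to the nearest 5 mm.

E62XX → F_EXX = 620 MPa.
Throat t_e = 0.707 × 5 = 3.535 mm.
r_n/Ω = (0.6 × 620 × 3.535) / 2.0 = 657.5 N/mm = 0.6575 kN/mm.
L_req = P / (r_n/Ω) = 153 / 0.6575 = 232.7 mm total.
Per side: 232.7 / 2 = 116.3 mm.
Round up → use L = 120 mm on each side.

L = 120 mm on each side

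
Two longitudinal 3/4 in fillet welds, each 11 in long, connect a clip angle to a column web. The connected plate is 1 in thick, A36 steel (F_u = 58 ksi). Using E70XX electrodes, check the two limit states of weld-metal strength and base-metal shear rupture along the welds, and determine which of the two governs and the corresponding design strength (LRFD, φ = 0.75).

E70XX → F_EXX = 70 ksi.
t_e = 0.707 × 0.75 = 0.5302 in; L = 22 in.
Weld metal: φR_n = 0.75 × 0.6 × 70 × 0.5302 × 22 = 367.5 kips.
Base metal (shear rupture): φR_n = 0.75 × 0.6 × 58 × 1 × 22 = 574.2 kips.
Governing: weld metal.

φR_n ≈ 367 kips (weld metal governs)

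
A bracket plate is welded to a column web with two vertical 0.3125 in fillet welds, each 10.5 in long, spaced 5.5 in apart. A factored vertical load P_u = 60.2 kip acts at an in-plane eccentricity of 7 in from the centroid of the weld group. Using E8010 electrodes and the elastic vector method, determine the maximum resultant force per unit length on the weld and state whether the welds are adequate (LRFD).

E80XX → F_EXX = 80 ksi.
Total weld length L_w = 21 in. Treat welds as unit-width lines.
Polar moment about centroid: J = 2[d³/12 + d(b/2)²] = 2[10.5³/12 + 10.5×2.75²] = 351.8 in³.
Direct shear f_v = P/L_w = 60.2 / 21 = 2.867 kip/in (vertical).
Torsion M = P·e = 60.2 × 7 = 421.4 kip·in.
Critical point at (x, y) = (2.75, 5.25) from centroid. f_tx = M·y/J = 6.29 kip/in; f_ty = M·x/J = 3.295 kip/in.
Resultant f_max = √[f_tx² + (f_v + f_ty)²] = √[6.29² + (2.867 + 3.295)²] = 8.804 kip/in.
Capacity per unit length: φr_n = 0.75 × 0.6 × 80 × (0.707 × 0.3125) = 7.954 kip/in.
8.804 > 7.954 → NOT adequate.

f_max ≈ 8.8 kip/in; NOT adequate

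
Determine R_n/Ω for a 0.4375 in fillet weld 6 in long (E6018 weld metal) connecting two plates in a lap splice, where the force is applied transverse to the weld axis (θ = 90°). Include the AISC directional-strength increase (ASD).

E60XX → F_EXX = 60 ksi.
t_e = 0.707 × 0.4375 = 0.3093 in; A_we = 0.3093 × 6 = 1.856 in².
Directional factor: 1.0 + 0.5 sin^1.5(90°) = 1.5.
F_nw = 0.6 × 60 × 1.5 = 54 ksi.
R_n/Ω = (54 × 1.856) / 2.0 = 50.11 kip.

R_n/Ω ≈ 50.1 kip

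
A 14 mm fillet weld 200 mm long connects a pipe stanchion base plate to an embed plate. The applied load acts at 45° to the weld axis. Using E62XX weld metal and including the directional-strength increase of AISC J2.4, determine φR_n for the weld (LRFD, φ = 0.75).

φR_n ≈ 717 kN

E62XX → F_EXX = 620 MPa.
t_e = 0.707 × 14 = 9.898 mm; A_we = 9.898 × 200 = 1980 mm².
Directional factor: 1.0 + 0.5 sin^1.5(45°) = 1.297.
F_nw = 0.6 × 620 × 1.297 = 482.6 MPa.
φR_n = 0.75 × 482.6 × 1980 × 10⁻³ = 716.5 kN.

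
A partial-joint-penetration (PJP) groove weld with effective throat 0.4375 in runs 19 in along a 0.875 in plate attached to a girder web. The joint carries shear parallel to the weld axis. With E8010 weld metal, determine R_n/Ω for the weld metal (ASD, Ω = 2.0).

E80XX → F_EXX = 80 ksi.
Effective throat (given) t_e = 0.4375 in.
A_we = 0.4375 × 19 = 8.312 in².
F_nw = 0.6 F_EXX = 48 ksi.
R_n/Ω = (48 × 8.312) / 2.0 = 199.5 kip.

R_n/Ω ≈ 200 kip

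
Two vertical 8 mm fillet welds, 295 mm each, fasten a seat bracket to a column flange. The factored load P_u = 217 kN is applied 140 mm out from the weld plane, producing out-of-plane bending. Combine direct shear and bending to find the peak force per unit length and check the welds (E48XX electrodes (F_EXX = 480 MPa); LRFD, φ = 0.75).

L_w = 2 × 295 = 590 mm; section modulus (unit throat) S = 2 × L²/6 = 29010 mm².
Direct shear f_v = P/L_w = 217×10³/590 = 367.8 N/mm.
Moment M = P × e = 217×10³ × 140 = 30380000 N·mm; bending f_b = M/S = 1047 N/mm.
f_max = √(f_v² + f_b²) = √(367.8² + 1047²) = 1110 N/mm.
φr_n = 0.75 × 0.6 × 480 × (0.707 × 8) = 1222 N/mm → adequate.

f_max ≈ 1110 N/mm; adequate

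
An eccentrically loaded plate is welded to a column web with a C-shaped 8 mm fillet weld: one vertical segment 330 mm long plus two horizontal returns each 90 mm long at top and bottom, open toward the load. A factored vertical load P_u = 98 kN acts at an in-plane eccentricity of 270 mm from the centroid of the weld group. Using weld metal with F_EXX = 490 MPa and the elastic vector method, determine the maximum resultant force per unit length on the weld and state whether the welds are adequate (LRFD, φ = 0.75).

f_max ≈ 682 N/mm; adequate

Total weld length L_w = 510 mm. Treat welds as unit-width lines.
Centroid: x̄ = 2×90×45 / 510 = 15.88 mm from the vertical weld.
Polar moment about centroid: J = I_x + I_y = [330³/12 + 2×90×165²] + [330×15.88² + 2(90³/12 + 90×29.12²)] = 8253000 mm³.
Direct shear f_v = P/L_w = 98×10³ / 510 = 192.2 N/mm (vertical).
Torsion M = P·e = 98×10³ × 270 = 26460000 N·mm.
Critical point at (x, y) = (74.12, 165) from centroid. f_tx = M·y/J = 529 N/mm; f_ty = M·x/J = 237.6 N/mm.
Resultant f_max = √[f_tx² + (f_v + f_ty)²] = √[529² + (192.2 + 237.6)²] = 681.6 N/mm.
Capacity per unit length: φr_n = 0.75 × 0.6 × 490 × (0.707 × 8) = 1247 N/mm.
681.6 ≤ 1247 → adequate.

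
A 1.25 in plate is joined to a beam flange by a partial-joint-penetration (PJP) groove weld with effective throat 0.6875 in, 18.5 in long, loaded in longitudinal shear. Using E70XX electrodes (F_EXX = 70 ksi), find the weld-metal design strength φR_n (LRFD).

φR_n ≈ 401 kip

Effective throat (given) t_e = 0.6875 in.
A_we = 0.6875 × 18.5 = 12.72 in².
F_nw = 0.6 F_EXX = 42 ksi.
φR_n = 0.75 × 42 × 12.72 = 400.6 kip.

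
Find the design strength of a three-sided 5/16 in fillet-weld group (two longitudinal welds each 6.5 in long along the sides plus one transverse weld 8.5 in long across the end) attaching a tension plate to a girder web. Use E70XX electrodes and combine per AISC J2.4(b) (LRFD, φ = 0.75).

φR_n ≈ 166 kips

E70XX → F_EXX = 70 ksi.
t_e = 0.707 × 0.3125 = 0.2209 in.
R_nwl = 0.6 × 70 × 0.2209 × 13 = 120.6 kips (longitudinal, 2 welds).
R_nwt = 0.6 × 70 × 0.2209 × 8.5 = 78.87 kips (transverse, base value).
(i) R_nwl + R_nwt = 199.5 kips; (ii) 0.85 R_nwl + 1.5 R_nwt = 220.8 kips.
R_n = max = 220.8 kips [governs: (ii)]; φR_n = 165.6 kips.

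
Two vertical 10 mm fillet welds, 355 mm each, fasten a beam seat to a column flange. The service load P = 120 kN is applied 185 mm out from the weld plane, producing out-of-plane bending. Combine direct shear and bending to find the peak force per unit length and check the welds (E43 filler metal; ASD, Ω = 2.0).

E43XX → F_EXX = 430 MPa.
L_w = 2 × 355 = 710 mm; section modulus (unit throat) S = 2 × L²/6 = 42010 mm².
Direct shear f_v = P/L_w = 120×10³/710 = 169 N/mm.
Moment M = P × e = 120×10³ × 185 = 22200000 N·mm; bending f_b = M/S = 528.5 N/mm.
f_max = √(f_v² + f_b²) = √(169² + 528.5²) = 554.8 N/mm.
r_n/Ω = (1/2.0) × 0.6 × 430 × (0.707 × 10) = 912 N/mm → adequate.

f_max ≈ 555 N/mm; adequate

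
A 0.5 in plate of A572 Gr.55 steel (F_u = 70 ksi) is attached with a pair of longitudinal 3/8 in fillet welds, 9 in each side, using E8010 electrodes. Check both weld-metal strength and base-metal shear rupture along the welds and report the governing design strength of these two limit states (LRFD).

φR_n ≈ 172 kips (weld metal governs)

E80XX → F_EXX = 80 ksi.
t_e = 0.707 × 0.375 = 0.2651 in; L = 18 in.
Weld metal: φR_n = 0.75 × 0.6 × 80 × 0.2651 × 18 = 171.8 kips.
Base metal (shear rupture): φR_n = 0.75 × 0.6 × 70 × 0.5 × 18 = 283.5 kips.
Governing: weld metal.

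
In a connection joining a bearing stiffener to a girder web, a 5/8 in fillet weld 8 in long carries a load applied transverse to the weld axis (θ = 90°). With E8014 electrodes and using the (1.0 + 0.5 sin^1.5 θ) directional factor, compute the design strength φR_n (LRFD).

φR_n ≈ 191 kips

E80XX → F_EXX = 80 ksi.
t_e = 0.707 × 0.625 = 0.4419 in; A_we = 0.4419 × 8 = 3.535 in².
Directional factor: 1.0 + 0.5 sin^1.5(90°) = 1.5.
F_nw = 0.6 × 80 × 1.5 = 72 ksi.
φR_n = 0.75 × 72 × 3.535 = 190.9 kips.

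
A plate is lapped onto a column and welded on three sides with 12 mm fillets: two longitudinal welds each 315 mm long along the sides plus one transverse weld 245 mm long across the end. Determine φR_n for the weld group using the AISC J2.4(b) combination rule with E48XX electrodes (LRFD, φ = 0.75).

φR_n ≈ 1650 kN

E48XX → F_EXX = 480 MPa.
t_e = 0.707 × 12 = 8.484 mm.
R_nwl = 0.6 × 480 × 8.484 × 630 × 10⁻³ = 1539 kN (longitudinal, 2 welds).
R_nwt = 0.6 × 480 × 8.484 × 245 × 10⁻³ = 598.6 kN (transverse, base value).
(i) R_nwl + R_nwt = 2138 kN; (ii) 0.85 R_nwl + 1.5 R_nwt = 2206 kN.
R_n = max = 2206 kN [governs: (ii)]; φR_n = 1655 kN.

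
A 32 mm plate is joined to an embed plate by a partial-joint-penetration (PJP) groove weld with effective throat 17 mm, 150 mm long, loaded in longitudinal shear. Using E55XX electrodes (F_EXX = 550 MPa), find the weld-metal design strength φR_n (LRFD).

φR_n ≈ 631 kN

Effective throat (given) t_e = 17 mm.
A_we = 17 × 150 = 2550 mm².
F_nw = 0.6 F_EXX = 330 MPa.
φR_n = 0.75 × 330 × 2550 × 10⁻³ = 631.1 kN.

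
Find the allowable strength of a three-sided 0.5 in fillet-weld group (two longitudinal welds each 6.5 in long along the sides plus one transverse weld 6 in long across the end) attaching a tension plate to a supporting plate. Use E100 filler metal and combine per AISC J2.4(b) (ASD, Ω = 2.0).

R_n/Ω ≈ 213 kips

E100XX → F_EXX = 100 ksi.
t_e = 0.707 × 0.5 = 0.3535 in.
R_nwl = 0.6 × 100 × 0.3535 × 13 = 275.7 kips (longitudinal, 2 welds).
R_nwt = 0.6 × 100 × 0.3535 × 6 = 127.3 kips (transverse, base value).
(i) R_nwl + R_nwt = 403 kips; (ii) 0.85 R_nwl + 1.5 R_nwt = 425.3 kips.
R_n = max = 425.3 kips [governs: (ii)]; R_n/Ω = 212.6 kips.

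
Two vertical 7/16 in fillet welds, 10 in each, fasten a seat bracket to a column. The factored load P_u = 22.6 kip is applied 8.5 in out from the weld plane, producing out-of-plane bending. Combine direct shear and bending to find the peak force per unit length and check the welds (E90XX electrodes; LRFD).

f_max ≈ 5.87 kip/in; adequate

E90XX → F_EXX = 90 ksi.
L_w = 2 × 10 = 20 in; section modulus (unit throat) S = 2 × L²/6 = 33.33 in².
Direct shear f_v = P/L_w = 22.6/20 = 1.13 kip/in.
Moment M = P × e = 22.6 × 8.5 = 192.1 kip·in; bending f_b = M/S = 5.763 kip/in.
f_max = √(f_v² + f_b²) = √(1.13² + 5.763²) = 5.873 kip/in.
φr_n = 0.75 × 0.6 × 90 × (0.707 × 0.4375) = 12.53 kip/in → adequate.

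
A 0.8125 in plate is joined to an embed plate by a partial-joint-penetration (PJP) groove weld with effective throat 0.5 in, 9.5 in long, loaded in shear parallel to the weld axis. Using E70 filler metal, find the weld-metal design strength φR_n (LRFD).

φR_n ≈ 150 kip

E70XX → F_EXX = 70 ksi.
Effective throat (given) t_e = 0.5 in.
A_we = 0.5 × 9.5 = 4.75 in².
F_nw = 0.6 F_EXX = 42 ksi.
φR_n = 0.75 × 42 × 4.75 = 149.6 kip.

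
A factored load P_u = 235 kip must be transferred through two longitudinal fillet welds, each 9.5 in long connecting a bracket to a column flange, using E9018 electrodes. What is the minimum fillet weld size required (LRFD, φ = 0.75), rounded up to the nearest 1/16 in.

E90XX → F_EXX = 90 ksi.
Total weld length L = 19 in.
Required throat t_e = P_u / (φ × 0.6 F_EXX × L) = 235 / (0.75 × 0.6 × 90 × 19) = 0.3054 in.
Required leg w = t_e / 0.707 = 0.432 in → use 7/16 in.

w = 7/16 in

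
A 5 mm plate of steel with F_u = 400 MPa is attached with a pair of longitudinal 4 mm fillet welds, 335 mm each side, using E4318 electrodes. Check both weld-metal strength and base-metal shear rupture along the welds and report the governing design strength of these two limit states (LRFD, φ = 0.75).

φR_n ≈ 367 kN (weld metal governs)

E43XX → F_EXX = 430 MPa.
t_e = 0.707 × 4 = 2.828 mm; L = 670 mm.
Weld metal: φR_n = 0.75 × 0.6 × 430 × 2.828 × 670 × 10⁻³ = 366.6 kN.
Base metal (shear rupture): φR_n = 0.75 × 0.6 × 400 × 5 × 670 × 10⁻³ = 603 kN.
Governing: weld metal.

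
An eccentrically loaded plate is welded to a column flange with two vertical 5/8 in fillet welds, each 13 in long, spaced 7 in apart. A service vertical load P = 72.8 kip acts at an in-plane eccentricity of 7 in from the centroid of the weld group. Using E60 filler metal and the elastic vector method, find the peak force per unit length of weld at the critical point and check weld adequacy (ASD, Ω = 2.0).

f_max ≈ 7.25 kip/in; adequate

E60XX → F_EXX = 60 ksi.
Total weld length L_w = 26 in. Treat welds as unit-width lines.
Polar moment about centroid: J = 2[d³/12 + d(b/2)²] = 2[13³/12 + 13×3.5²] = 684.7 in³.
Direct shear f_v = P/L_w = 72.8 / 26 = 2.8 kip/in (vertical).
Torsion M = P·e = 72.8 × 7 = 509.6 kip·in.
Critical point at (x, y) = (3.5, 6.5) from centroid. f_tx = M·y/J = 4.838 kip/in; f_ty = M·x/J = 2.605 kip/in.
Resultant f_max = √[f_tx² + (f_v + f_ty)²] = √[4.838² + (2.8 + 2.605)²] = 7.254 kip/in.
Capacity per unit length: r_n/Ω = (1/2.0) × 0.6 × 60 × (0.707 × 0.625) = 7.954 kip/in.
7.254 ≤ 7.954 → adequate.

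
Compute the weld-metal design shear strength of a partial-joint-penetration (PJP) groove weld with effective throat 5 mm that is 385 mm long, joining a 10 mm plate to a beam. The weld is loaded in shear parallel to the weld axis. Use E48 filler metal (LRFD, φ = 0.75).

E48XX → F_EXX = 480 MPa.
Effective throat (given) t_e = 5 mm.
A_we = 5 × 385 = 1925 mm².
F_nw = 0.6 F_EXX = 288 MPa.
φR_n = 0.75 × 288 × 1925 × 10⁻³ = 415.8 kN.

φR_n ≈ 416 kN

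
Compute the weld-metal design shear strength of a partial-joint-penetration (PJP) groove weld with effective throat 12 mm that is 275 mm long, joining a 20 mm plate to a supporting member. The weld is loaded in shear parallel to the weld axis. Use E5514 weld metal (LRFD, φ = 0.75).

E55XX → F_EXX = 550 MPa.
Effective throat (given) t_e = 12 mm.
A_we = 12 × 275 = 3300 mm².
F_nw = 0.6 F_EXX = 330 MPa.
φR_n = 0.75 × 330 × 3300 × 10⁻³ = 816.8 kN.

φR_n ≈ 817 kN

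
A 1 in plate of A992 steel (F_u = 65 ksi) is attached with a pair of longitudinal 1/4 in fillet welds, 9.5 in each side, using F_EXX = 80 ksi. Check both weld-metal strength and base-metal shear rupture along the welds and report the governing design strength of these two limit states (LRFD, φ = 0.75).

φR_n ≈ 121 kips (weld metal governs)

t_e = 0.707 × 0.25 = 0.1767 in; L = 19 in.
Weld metal: φR_n = 0.75 × 0.6 × 80 × 0.1767 × 19 = 120.9 kips.
Base metal (shear rupture): φR_n = 0.75 × 0.6 × 65 × 1 × 19 = 555.8 kips.
Governing: weld metal.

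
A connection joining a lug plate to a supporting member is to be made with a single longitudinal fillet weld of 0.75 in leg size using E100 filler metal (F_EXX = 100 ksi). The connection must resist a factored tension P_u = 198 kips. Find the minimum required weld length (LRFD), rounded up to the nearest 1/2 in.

L = 8.5 in

Throat t_e = 0.707 × 0.75 = 0.5302 in.
φr_n = 0.75 × 0.6 × 100 × 0.5302 = 23.86 kips/in.
L_req = P_u / φr_n = 198 / 23.86 = 8.298 in total.
Round up → use L = 8.5 in.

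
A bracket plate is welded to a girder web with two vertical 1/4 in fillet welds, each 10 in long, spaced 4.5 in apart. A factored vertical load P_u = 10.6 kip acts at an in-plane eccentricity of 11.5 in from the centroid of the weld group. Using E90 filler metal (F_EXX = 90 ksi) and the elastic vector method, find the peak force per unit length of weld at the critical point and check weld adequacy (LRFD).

f_max ≈ 2.75 kip/in; adequate

Total weld length L_w = 20 in. Treat welds as unit-width lines.
Polar moment about centroid: J = 2[d³/12 + d(b/2)²] = 2[10³/12 + 10×2.25²] = 267.9 in³.
Direct shear f_v = P/L_w = 10.6 / 20 = 0.53 kip/in (vertical).
Torsion M = P·e = 10.6 × 11.5 = 121.9 kip·in.
Critical point at (x, y) = (2.25, 5) from centroid. f_tx = M·y/J = 2.275 kip/in; f_ty = M·x/J = 1.024 kip/in.
Resultant f_max = √[f_tx² + (f_v + f_ty)²] = √[2.275² + (0.53 + 1.024)²] = 2.755 kip/in.
Capacity per unit length: φr_n = 0.75 × 0.6 × 90 × (0.707 × 0.25) = 7.158 kip/in.
2.755 ≤ 7.158 → adequate.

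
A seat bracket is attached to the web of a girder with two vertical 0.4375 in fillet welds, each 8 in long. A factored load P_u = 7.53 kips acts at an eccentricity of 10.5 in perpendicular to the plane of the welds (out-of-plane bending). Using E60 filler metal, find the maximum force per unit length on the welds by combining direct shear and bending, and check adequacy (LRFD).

E60XX → F_EXX = 60 ksi.
L_w = 2 × 8 = 16 in; section modulus (unit throat) S = 2 × L²/6 = 21.33 in².
Direct shear f_v = P/L_w = 7.53/16 = 0.4706 kip/in.
Moment M = P × e = 7.53 × 10.5 = 79.065 kip·in; bending f_b = M/S = 3.706 kip/in.
f_max = √(f_v² + f_b²) = √(0.4706² + 3.706²) = 3.736 kip/in.
φr_n = 0.75 × 0.6 × 60 × (0.707 × 0.4375) = 8.351 kip/in → adequate.

f_max ≈ 3.74 kip/in; adequate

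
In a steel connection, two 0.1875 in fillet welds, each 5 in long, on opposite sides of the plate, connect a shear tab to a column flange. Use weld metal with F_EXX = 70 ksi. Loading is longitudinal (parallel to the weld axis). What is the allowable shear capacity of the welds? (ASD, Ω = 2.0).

Effective throat t_e = 0.707 × 0.1875 = 0.1326 in.
Total length L = 10 in; A_we = 0.1326 × 10 = 1.326 in².
F_nw = 0.6 F_EXX = 0.6 × 70 = 42 ksi.
R_n = 42 × 1.326 = 55.68 kip; R_n/Ω = 55.68/2.0 = 27.84 kip.

R_n/Ω ≈ 27.8 kip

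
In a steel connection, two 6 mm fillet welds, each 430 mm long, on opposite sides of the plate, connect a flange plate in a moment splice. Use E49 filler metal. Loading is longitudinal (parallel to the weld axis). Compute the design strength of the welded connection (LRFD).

E49XX → F_EXX = 490 MPa.
Effective throat t_e = 0.707 × 6 = 4.242 mm.
Total length L = 860 mm; A_we = 4.242 × 860 = 3648 mm².
F_nw = 0.6 F_EXX = 0.6 × 490 = 294 MPa.
φR_n = 0.75 × 294 × 3648 × 10⁻³ = 804.4 kN.

φR_n ≈ 804 kN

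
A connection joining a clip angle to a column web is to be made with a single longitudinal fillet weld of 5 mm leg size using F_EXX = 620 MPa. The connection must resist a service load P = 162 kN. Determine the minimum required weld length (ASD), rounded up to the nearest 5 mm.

L = 250 mm

Throat t_e = 0.707 × 5 = 3.535 mm.
r_n/Ω = (0.6 × 620 × 3.535) / 2.0 = 657.5 N/mm = 0.6575 kN/mm.
L_req = P / (r_n/Ω) = 162 / 0.6575 = 246.4 mm total.
Round up → use L = 250 mm.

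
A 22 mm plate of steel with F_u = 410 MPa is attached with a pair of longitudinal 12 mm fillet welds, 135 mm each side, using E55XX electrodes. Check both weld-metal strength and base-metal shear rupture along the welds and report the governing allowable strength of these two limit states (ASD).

R_n/Ω ≈ 378 kN (weld metal governs)

E55XX → F_EXX = 550 MPa.
t_e = 0.707 × 12 = 8.484 mm; L = 270 mm.
Weld metal: R_n/Ω = (1/2.0) × 0.6 × 550 × 8.484 × 270 × 10⁻³ = 378 kN.
Base metal (shear rupture): R_n/Ω = (1/2.0) × 0.6 × 410 × 22 × 270 × 10⁻³ = 730.6 kN.
Governing: weld metal.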